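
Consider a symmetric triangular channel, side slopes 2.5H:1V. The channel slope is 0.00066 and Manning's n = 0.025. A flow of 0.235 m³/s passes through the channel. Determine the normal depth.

y_n = 0.494 m

Manning's equation rearranged: A R^(2/3) = nQ / (1·√S) = 0.025 × 0.235 / (√0.00066) = 0.2287.
Try y = 0.341 m: A R^(2/3) = 0.08507 — too small.
Try y = 0.584 m: A R^(2/3) = 0.3572 — too large.
Try y = 0.494 m: A R^(2/3) = 0.2286 — close enough.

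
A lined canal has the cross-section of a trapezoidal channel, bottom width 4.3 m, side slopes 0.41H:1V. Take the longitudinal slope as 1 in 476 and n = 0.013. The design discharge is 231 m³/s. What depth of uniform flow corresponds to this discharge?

y_n = 5.7 m

Manning's equation rearranged: A R^(2/3) = nQ / (1·√S) = 0.013 × 231 / (√0.002101) = 65.52.
Trying y = 6.61 m: A R^(2/3) = 85.19 — too large.
Trying y = 5.7 m: A R^(2/3) = 65.46 — ≈ 65.52.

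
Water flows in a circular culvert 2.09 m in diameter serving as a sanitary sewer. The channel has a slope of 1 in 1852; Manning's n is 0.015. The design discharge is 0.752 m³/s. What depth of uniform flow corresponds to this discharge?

Manning's equation rearranged: A R^(2/3) = nQ / (1·√S) = 0.015 × 0.752 / (√0.00054) = 0.4854.
At y = 0.812 m: A R^(2/3) = 0.7109 — high.
At y = 0.462 m: A R^(2/3) = 0.2385 — low.
At y = 0.663 m: A R^(2/3) = 0.4854 — close enough.

y_n = 0.663 m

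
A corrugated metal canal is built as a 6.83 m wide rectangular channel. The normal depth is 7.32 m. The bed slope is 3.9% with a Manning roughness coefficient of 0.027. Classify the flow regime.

supercritical

Flow area A = b·y = 6.83 × 7.32 = 50 m². Wetted perimeter P = b + 2y = 6.83 + 2×7.32 = 21.47 m.
Hydraulic radius R = A/P = 50/21.47 = 2.329 m.
V = (1/n) R^(2/3) √S = (1/0.027) × 2.329^(2/3) × √0.039 = 12.85 m/s. Hydraulic depth D_h = A/T = 50/6.83 = 7.32 m.
Froude number Fr = V/√(g·D_h) = 12.85/√(9.81×7.32) = 1.52, which is greater than 1, so the flow is supercritical.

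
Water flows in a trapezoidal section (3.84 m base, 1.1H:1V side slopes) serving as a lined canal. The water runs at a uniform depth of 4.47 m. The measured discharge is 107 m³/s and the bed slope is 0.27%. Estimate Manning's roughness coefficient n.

With bottom width b = 3.84 m and side slope z = 1.1: A = (b + zy)y = (3.84 + 1.1×4.47)×4.47 = 39.14 m²; P = b + 2y√(1+z²) = 3.84 + 2×4.47×1.487 = 17.13 m.
Hydraulic radius R = A/P = 39.14/17.13 = 2.285 m.
Rearranging Manning's equation: n = (1/Q) A R^(2/3) S^(1/2) = (1/107) × 39.14 × 2.285^(2/3) × √0.0027 = 0.033.

n = 0.033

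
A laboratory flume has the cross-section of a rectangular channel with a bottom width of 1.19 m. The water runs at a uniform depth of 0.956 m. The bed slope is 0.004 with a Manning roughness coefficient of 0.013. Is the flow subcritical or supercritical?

subcritical

Flow area A = b·y = 1.19 × 0.956 = 1.138 m². Wetted perimeter P = b + 2y = 1.19 + 2×0.956 = 3.102 m.
Hydraulic radius R = A/P = 1.138/3.102 = 0.3667 m.
V = (1/n) R^(2/3) √S = (1/0.013) × 0.3667^(2/3) × √0.004 = 2.493 m/s. Hydraulic depth D_h = A/T = 1.138/1.19 = 0.956 m.
Froude number Fr = V/√(g·D_h) = 2.493/√(9.81×0.956) = 0.814, which is less than 1, so the flow is subcritical.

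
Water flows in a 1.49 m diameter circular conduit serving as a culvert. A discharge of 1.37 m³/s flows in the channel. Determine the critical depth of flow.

At critical depth, Q² T / (g A³) = 1, i.e. A³/T = Q²/g = 1.37²/9.81 = 0.1913.
Trying y = 0.428 m: A³/T = 0.05269 — too small.
Trying y = 0.702 m: A³/T = 0.3544 — too large.
Trying y = 0.598 m: A³/T = 0.1917 — close enough.

y_c = 0.598 m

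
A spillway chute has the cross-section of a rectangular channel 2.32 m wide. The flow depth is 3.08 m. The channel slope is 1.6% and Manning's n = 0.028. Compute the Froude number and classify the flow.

Flow area A = b·y = 2.32 × 3.08 = 7.146 m². Wetted perimeter P = b + 2y = 2.32 + 2×3.08 = 8.48 m.
Hydraulic radius R = A/P = 7.146/8.48 = 0.8426 m.
V = (1/n) R^(2/3) √S = (1/0.028) × 0.8426^(2/3) × √0.016 = 4.03 m/s. Hydraulic depth D_h = A/T = 7.146/2.32 = 3.08 m.
Froude number Fr = V/√(g·D_h) = 4.03/√(9.81×3.08) = 0.733, which is less than 1, so the flow is subcritical.

subcritical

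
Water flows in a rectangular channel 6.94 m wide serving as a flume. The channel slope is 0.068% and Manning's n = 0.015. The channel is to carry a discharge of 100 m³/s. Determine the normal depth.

Manning's equation rearranged: A R^(2/3) = nQ / (1·√S) = 0.015 × 100 / (√0.00068) = 57.52.
Trying y = 3.52 m: A R^(2/3) = 35.44 — short.
Trying y = 6.27 m: A R^(2/3) = 74.36 — over.
Trying y = 5.11 m: A R^(2/3) = 57.54 — matches.

y_n = 5.11 m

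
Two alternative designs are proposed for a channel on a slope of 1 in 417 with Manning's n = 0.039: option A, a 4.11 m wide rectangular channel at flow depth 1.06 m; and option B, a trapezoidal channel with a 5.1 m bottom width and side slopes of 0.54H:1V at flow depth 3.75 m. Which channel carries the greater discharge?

channel B

Channel A: Flow area A = b·y = 4.11 × 1.06 = 4.357 m². Wetted perimeter P = b + 2y = 4.11 + 2×1.06 = 6.23 m. Hydraulic radius R = A/P = 4.357/6.23 = 0.6993 m. Q_A = (1/0.039)·4.357·0.6993^(2/3)·√0.002398 = 4.31 m³/s.
Channel B: With bottom width b = 5.1 m and side slope z = 0.54: A = (b + zy)y = (5.1 + 0.54×3.75)×3.75 = 26.72 m²; P = b + 2y√(1+z²) = 5.1 + 2×3.75×1.136 = 13.62 m. Hydraulic radius R = A/P = 26.72/13.62 = 1.961 m. Q_B = (1/0.039)·26.72·1.961^(2/3)·√0.002398 = 52.57 m³/s.
Q_A = 4.31 m³/s vs Q_B = 52.57 m³/s, so channel B carries more.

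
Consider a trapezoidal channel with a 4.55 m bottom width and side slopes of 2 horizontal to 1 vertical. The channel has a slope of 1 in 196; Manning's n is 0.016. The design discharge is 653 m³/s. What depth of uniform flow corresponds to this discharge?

y_n = 5.08 m

Manning's equation rearranged: A R^(2/3) = nQ / (1·√S) = 0.016 × 653 / (√0.005102) = 146.3.
Try y = 5.97 m: A R^(2/3) = 211.6 — high.
Try y = 3.64 m: A R^(2/3) = 69.88 — low.
Try y = 5.08 m: A R^(2/3) = 146.3 — close enough.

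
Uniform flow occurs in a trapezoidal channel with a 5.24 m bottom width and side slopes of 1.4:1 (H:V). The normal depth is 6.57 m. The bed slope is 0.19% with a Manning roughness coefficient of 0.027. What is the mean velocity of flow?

V = 3.65 m/s

With bottom width b = 5.24 m and side slope z = 1.4: A = (b + zy)y = (5.24 + 1.4×6.57)×6.57 = 94.86 m²; P = b + 2y√(1+z²) = 5.24 + 2×6.57×1.72 = 27.85 m.
Hydraulic radius R = A/P = 94.86/27.85 = 3.406 m.
From Manning's equation, V = (1/n) R^(2/3) S^(1/2) = (1/0.027) × 3.406^(2/3) × 0.0019^(1/2) = 3.65 m/s.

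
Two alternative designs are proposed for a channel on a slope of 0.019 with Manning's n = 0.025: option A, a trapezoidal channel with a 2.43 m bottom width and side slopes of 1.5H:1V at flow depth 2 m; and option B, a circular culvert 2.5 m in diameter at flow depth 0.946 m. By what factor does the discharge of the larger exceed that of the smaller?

Channel A: With bottom width b = 2.43 m and side slope z = 1.5: A = (b + zy)y = (2.43 + 1.5×2)×2 = 10.86 m²; P = b + 2y√(1+z²) = 2.43 + 2×2×1.803 = 9.641 m. Hydraulic radius R = A/P = 10.86/9.641 = 1.126 m. Q_A = (1/0.025)·10.86·1.126^(2/3)·√0.019 = 64.82 m³/s.
Channel B: For a circular section of diameter D = 2.5 m at depth y = 0.946 m, the central angle is θ = 2 arccos(1 − 2y/D) = 2.65 rad. Then A = (D²/8)(θ − sin θ) = 1.702 m² and P = Dθ/2 = 3.313 m. Hydraulic radius R = A/P = 1.702/3.313 = 0.5137 m. Q_B = (1/0.025)·1.702·0.5137^(2/3)·√0.019 = 6.019 m³/s.
The larger discharge is 64.82 m³/s and the smaller is 6.019 m³/s; the ratio is 10.8.

10.8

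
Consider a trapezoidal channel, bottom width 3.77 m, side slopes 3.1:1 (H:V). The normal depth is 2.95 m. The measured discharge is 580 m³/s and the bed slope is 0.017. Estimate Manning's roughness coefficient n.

n = 0.012

With bottom width b = 3.77 m and side slope z = 3.1: A = (b + zy)y = (3.77 + 3.1×2.95)×2.95 = 38.1 m²; P = b + 2y√(1+z²) = 3.77 + 2×2.95×3.257 = 22.99 m.
Hydraulic radius R = A/P = 38.1/22.99 = 1.657 m.
Rearranging Manning's equation: n = (1/Q) A R^(2/3) S^(1/2) = (1/580) × 38.1 × 1.657^(2/3) × √0.017 = 0.012.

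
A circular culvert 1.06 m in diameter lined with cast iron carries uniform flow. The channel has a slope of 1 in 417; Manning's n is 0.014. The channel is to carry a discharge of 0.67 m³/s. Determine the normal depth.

y_n = 0.546 m

Manning's equation rearranged: A R^(2/3) = nQ / (1·√S) = 0.014 × 0.67 / (√0.002398) = 0.1915.
At y = 0.664 m: A R^(2/3) = 0.261 — high.
At y = 0.469 m: A R^(2/3) = 0.1472 — low.
At y = 0.546 m: A R^(2/3) = 0.1914 — matches.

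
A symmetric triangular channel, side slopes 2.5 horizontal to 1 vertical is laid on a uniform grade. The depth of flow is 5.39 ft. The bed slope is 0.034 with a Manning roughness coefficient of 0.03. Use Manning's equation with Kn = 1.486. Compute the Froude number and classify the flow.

supercritical

For a triangular section with side slope z = 2.5: A = zy² = 2.5×5.39² = 72.63 ft²; P = 2y√(1+z²) = 2×5.39×2.693 = 29.03 ft.
Hydraulic radius R = A/P = 72.63/29.03 = 2.502 ft.
V = (1.486/n) R^(2/3) √S = (1.486/0.03) × 2.502^(2/3) × √0.034 = 16.83 ft/s. Hydraulic depth D_h = A/T = 72.63/26.95 = 2.695 ft.
Froude number Fr = V/√(g·D_h) = 16.83/√(32.2×2.695) = 1.81, which is greater than 1, so the flow is supercritical.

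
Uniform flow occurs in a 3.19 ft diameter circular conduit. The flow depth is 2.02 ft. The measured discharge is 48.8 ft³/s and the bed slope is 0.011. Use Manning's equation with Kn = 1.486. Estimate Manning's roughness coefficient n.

For a circular section of diameter D = 3.19 ft at depth y = 2.02 ft, the central angle is θ = 2 arccos(1 − 2y/D) = 3.681 rad. Then A = (D²/8)(θ − sin θ) = 5.336 ft² and P = Dθ/2 = 5.871 ft.
Hydraulic radius R = A/P = 5.336/5.871 = 0.9088 ft.
Rearranging Manning's equation: n = (1.486/Q) A R^(2/3) S^(1/2) = (1.486/48.8) × 5.336 × 0.9088^(2/3) × √0.011 = 0.016.

n = 0.016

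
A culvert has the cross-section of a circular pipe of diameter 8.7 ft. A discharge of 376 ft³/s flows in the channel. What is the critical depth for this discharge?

y_c = 4.8 ft

At critical depth, Q² T / (g A³) = 1, i.e. A³/T = Q²/g = 376²/32.2 = 4391.
Trying y = 5.52 ft: A³/T = 7511 — high.
Trying y = 3.38 ft: A³/T = 1148 — low.
Trying y = 4.8 ft: A³/T = 4396 — matches.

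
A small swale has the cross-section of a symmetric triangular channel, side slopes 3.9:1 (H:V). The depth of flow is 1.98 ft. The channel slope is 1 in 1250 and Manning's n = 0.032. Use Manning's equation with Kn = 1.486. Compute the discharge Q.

For a triangular section with side slope z = 3.9: A = zy² = 3.9×1.98² = 15.29 ft²; P = 2y√(1+z²) = 2×1.98×4.026 = 15.94 ft.
Hydraulic radius R = A/P = 15.29/15.94 = 0.959 ft.
Manning's equation: Q = (1.486/n) A R^(2/3) S^(1/2) = (1.486/0.032) × 15.29 × 0.959^(2/3) × 0.0008^(1/2) = 19.5 ft³/s.

Q = 19.5 ft³/s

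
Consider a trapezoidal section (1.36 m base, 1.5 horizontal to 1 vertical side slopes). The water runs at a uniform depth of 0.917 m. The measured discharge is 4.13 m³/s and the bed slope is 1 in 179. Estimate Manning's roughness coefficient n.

n = 0.03

With bottom width b = 1.36 m and side slope z = 1.5: A = (b + zy)y = (1.36 + 1.5×0.917)×0.917 = 2.508 m²; P = b + 2y√(1+z²) = 1.36 + 2×0.917×1.803 = 4.666 m.
Hydraulic radius R = A/P = 2.508/4.666 = 0.5376 m.
Rearranging Manning's equation: n = (1/Q) A R^(2/3) S^(1/2) = (1/4.13) × 2.508 × 0.5376^(2/3) × √0.005587 = 0.03.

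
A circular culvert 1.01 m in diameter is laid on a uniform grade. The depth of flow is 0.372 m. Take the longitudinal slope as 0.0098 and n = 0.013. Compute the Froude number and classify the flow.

supercritical

For a circular section of diameter D = 1.01 m at depth y = 0.372 m, the central angle is θ = 2 arccos(1 − 2y/D) = 2.609 rad. Then A = (D²/8)(θ − sin θ) = 0.2678 m² and P = Dθ/2 = 1.317 m.
Hydraulic radius R = A/P = 0.2678/1.317 = 0.2033 m.
V = (1/n) R^(2/3) √S = (1/0.013) × 0.2033^(2/3) × √0.0098 = 2.633 m/s. Hydraulic depth D_h = A/T = 0.2678/0.9743 = 0.2749 m.
Froude number Fr = V/√(g·D_h) = 2.633/√(9.81×0.2749) = 1.6, which is greater than 1, so the flow is supercritical.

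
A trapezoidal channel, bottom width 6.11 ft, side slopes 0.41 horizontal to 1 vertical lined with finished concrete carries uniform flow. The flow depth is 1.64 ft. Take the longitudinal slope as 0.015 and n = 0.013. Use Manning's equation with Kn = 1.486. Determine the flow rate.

Q = 171 ft³/s

With bottom width b = 6.11 ft and side slope z = 0.41: A = (b + zy)y = (6.11 + 0.41×1.64)×1.64 = 11.12 ft²; P = b + 2y√(1+z²) = 6.11 + 2×1.64×1.081 = 9.655 ft.
Hydraulic radius R = A/P = 11.12/9.655 = 1.152 ft.
Manning's equation: Q = (1.486/n) A R^(2/3) S^(1/2) = (1.486/0.013) × 11.12 × 1.152^(2/3) × 0.015^(1/2) = 171 ft³/s.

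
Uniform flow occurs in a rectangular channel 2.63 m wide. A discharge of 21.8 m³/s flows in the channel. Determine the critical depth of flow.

For a rectangular channel, critical depth y_c = (q²/g)^(1/3) where q = Q/b = 21.8/2.63 = 8.289 m²/s.
So y_c = (8.289²/9.81)^(1/3) = 1.91 m.

y_c = 1.91 m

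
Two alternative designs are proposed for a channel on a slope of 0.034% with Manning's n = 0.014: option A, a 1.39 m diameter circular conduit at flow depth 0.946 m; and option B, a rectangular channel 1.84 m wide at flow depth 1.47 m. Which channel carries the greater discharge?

channel B

Channel A: For a circular section of diameter D = 1.39 m at depth y = 0.946 m, the central angle is θ = 2 arccos(1 − 2y/D) = 3.881 rad. Then A = (D²/8)(θ − sin θ) = 1.1 m² and P = Dθ/2 = 2.697 m. Hydraulic radius R = A/P = 1.1/2.697 = 0.4078 m. Q_A = (1/0.014)·1.1·0.4078^(2/3)·√0.00034 = 0.7966 m³/s.
Channel B: Flow area A = b·y = 1.84 × 1.47 = 2.705 m². Wetted perimeter P = b + 2y = 1.84 + 2×1.47 = 4.78 m. Hydraulic radius R = A/P = 2.705/4.78 = 0.5659 m. Q_B = (1/0.014)·2.705·0.5659^(2/3)·√0.00034 = 2.437 m³/s.
Q_A = 0.7966 m³/s vs Q_B = 2.437 m³/s, so channel B carries more.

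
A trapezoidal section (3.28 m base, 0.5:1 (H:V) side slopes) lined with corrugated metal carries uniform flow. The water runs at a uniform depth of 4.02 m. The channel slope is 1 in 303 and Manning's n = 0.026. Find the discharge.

Q = 67.8 m³/s

With bottom width b = 3.28 m and side slope z = 0.5: A = (b + zy)y = (3.28 + 0.5×4.02)×4.02 = 21.27 m²; P = b + 2y√(1+z²) = 3.28 + 2×4.02×1.118 = 12.27 m.
Hydraulic radius R = A/P = 21.27/12.27 = 1.733 m.
Manning's equation: Q = (1/n) A R^(2/3) S^(1/2) = (1/0.026) × 21.27 × 1.733^(2/3) × 0.0033^(1/2) = 67.8 m³/s.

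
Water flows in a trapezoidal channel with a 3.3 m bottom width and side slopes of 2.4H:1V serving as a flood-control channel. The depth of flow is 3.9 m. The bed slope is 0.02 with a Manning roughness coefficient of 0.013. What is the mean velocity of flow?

With bottom width b = 3.3 m and side slope z = 2.4: A = (b + zy)y = (3.3 + 2.4×3.9)×3.9 = 49.37 m²; P = b + 2y√(1+z²) = 3.3 + 2×3.9×2.6 = 23.58 m.
Hydraulic radius R = A/P = 49.37/23.58 = 2.094 m.
From Manning's equation, V = (1/n) R^(2/3) S^(1/2) = (1/0.013) × 2.094^(2/3) × 0.02^(1/2) = 17.8 m/s.

V = 17.8 m/s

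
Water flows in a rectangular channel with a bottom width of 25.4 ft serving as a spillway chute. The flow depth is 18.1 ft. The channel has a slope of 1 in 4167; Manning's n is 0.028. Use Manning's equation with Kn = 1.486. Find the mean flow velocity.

V = 3.14 ft/s

Flow area A = b·y = 25.4 × 18.1 = 459.7 ft². Wetted perimeter P = b + 2y = 25.4 + 2×18.1 = 61.6 ft.
Hydraulic radius R = A/P = 459.7/61.6 = 7.463 ft.
From Manning's equation, V = (1.486/n) R^(2/3) S^(1/2) = (1.486/0.028) × 7.463^(2/3) × 0.00024^(1/2) = 3.14 ft/s.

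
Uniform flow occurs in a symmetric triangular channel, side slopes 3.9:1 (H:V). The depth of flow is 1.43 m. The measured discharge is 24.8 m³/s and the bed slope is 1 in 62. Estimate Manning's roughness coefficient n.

For a triangular section with side slope z = 3.9: A = zy² = 3.9×1.43² = 7.975 m²; P = 2y√(1+z²) = 2×1.43×4.026 = 11.51 m.
Hydraulic radius R = A/P = 7.975/11.51 = 0.6926 m.
Rearranging Manning's equation: n = (1/Q) A R^(2/3) S^(1/2) = (1/24.8) × 7.975 × 0.6926^(2/3) × √0.01613 = 0.032.

n = 0.032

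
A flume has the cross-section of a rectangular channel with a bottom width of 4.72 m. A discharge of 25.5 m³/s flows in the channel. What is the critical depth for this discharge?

y_c = 1.44 m

For a rectangular channel, critical depth y_c = (q²/g)^(1/3) where q = Q/b = 25.5/4.72 = 5.403 m²/s.
So y_c = (5.403²/9.81)^(1/3) = 1.44 m.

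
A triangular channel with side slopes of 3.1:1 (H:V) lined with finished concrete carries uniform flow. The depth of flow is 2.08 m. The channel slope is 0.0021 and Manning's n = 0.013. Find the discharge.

For a triangular section with side slope z = 3.1: A = zy² = 3.1×2.08² = 13.41 m²; P = 2y√(1+z²) = 2×2.08×3.257 = 13.55 m.
Hydraulic radius R = A/P = 13.41/13.55 = 0.9898 m.
Manning's equation: Q = (1/n) A R^(2/3) S^(1/2) = (1/0.013) × 13.41 × 0.9898^(2/3) × 0.0021^(1/2) = 47 m³/s.

Q = 47 m³/s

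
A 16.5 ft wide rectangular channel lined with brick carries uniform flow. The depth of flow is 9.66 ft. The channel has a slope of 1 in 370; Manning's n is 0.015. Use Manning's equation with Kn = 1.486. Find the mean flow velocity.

V = 13.9 ft/s

Flow area A = b·y = 16.5 × 9.66 = 159.4 ft². Wetted perimeter P = b + 2y = 16.5 + 2×9.66 = 35.82 ft.
Hydraulic radius R = A/P = 159.4/35.82 = 4.45 ft.
From Manning's equation, V = (1.486/n) R^(2/3) S^(1/2) = (1.486/0.015) × 4.45^(2/3) × 0.002703^(1/2) = 13.9 ft/s.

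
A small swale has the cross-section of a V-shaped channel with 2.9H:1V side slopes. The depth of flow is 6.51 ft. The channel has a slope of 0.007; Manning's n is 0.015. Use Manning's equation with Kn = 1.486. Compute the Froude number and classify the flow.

For a triangular section with side slope z = 2.9: A = zy² = 2.9×6.51² = 122.9 ft²; P = 2y√(1+z²) = 2×6.51×3.068 = 39.94 ft.
Hydraulic radius R = A/P = 122.9/39.94 = 3.077 ft.
V = (1.486/n) R^(2/3) √S = (1.486/0.015) × 3.077^(2/3) × √0.007 = 17.54 ft/s. Hydraulic depth D_h = A/T = 122.9/37.76 = 3.255 ft.
Froude number Fr = V/√(g·D_h) = 17.54/√(32.2×3.255) = 1.71, which is greater than 1, so the flow is supercritical.

supercritical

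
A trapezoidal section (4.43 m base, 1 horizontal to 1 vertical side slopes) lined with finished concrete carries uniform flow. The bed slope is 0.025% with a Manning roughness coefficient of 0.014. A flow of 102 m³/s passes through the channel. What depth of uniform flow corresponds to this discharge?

y_n = 5.07 m

Manning's equation rearranged: A R^(2/3) = nQ / (1·√S) = 0.014 × 102 / (√0.00025) = 90.31.
Trying y = 3.5 m: A R^(2/3) = 43.13 — low.
Trying y = 5.07 m: A R^(2/3) = 90.28 — ≈ 90.31.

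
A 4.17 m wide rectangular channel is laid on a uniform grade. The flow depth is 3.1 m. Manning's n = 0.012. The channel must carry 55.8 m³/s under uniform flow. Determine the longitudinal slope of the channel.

S = 0.002

Flow area A = b·y = 4.17 × 3.1 = 12.93 m². Wetted perimeter P = b + 2y = 4.17 + 2×3.1 = 10.37 m.
Hydraulic radius R = A/P = 12.93/10.37 = 1.247 m.
From Manning's equation, S = [nQ / (1 A R^(2/3))]² = [0.012 × 55.8 / (1 × 12.93 × 1.247^(2/3))]² = 0.002.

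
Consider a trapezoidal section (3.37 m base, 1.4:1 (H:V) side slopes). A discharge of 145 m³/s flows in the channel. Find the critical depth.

At critical depth, Q² T / (g A³) = 1, i.e. A³/T = Q²/g = 145²/9.81 = 2143.
Trying y = 2.77 m: A³/T = 727.4 — too small.
Trying y = 4.13 m: A³/T = 3616 — too large.
Trying y = 3.63 m: A³/T = 2134 — ≈ 2143.

y_c = 3.63 m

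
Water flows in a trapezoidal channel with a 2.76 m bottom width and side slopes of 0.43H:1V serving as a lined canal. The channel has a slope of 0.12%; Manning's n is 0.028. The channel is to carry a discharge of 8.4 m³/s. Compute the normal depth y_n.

y_n = 1.91 m

Manning's equation rearranged: A R^(2/3) = nQ / (1·√S) = 0.028 × 8.4 / (√0.0012) = 6.79.
Trying y = 1.6 m: A R^(2/3) = 5.08 — short.
Trying y = 2.37 m: A R^(2/3) = 9.722 — over.
Trying y = 1.91 m: A R^(2/3) = 6.789 — matches.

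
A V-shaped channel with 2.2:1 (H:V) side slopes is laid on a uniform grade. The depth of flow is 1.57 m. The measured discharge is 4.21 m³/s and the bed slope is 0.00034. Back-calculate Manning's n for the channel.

n = 0.019

For a triangular section with side slope z = 2.2: A = zy² = 2.2×1.57² = 5.423 m²; P = 2y√(1+z²) = 2×1.57×2.417 = 7.588 m.
Hydraulic radius R = A/P = 5.423/7.588 = 0.7146 m.
Rearranging Manning's equation: n = (1/Q) A R^(2/3) S^(1/2) = (1/4.21) × 5.423 × 0.7146^(2/3) × √0.00034 = 0.019.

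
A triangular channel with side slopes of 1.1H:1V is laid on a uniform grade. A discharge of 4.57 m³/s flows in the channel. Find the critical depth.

At critical depth, Q² T / (g A³) = 1, i.e. A³/T = Q²/g = 4.57²/9.81 = 2.129.
Trying y = 1.59 m: A³/T = 6.148 — over.
Trying y = 1.08 m: A³/T = 0.8889 — short.
Trying y = 1.29 m: A³/T = 2.161 — close enough.

y_c = 1.29 m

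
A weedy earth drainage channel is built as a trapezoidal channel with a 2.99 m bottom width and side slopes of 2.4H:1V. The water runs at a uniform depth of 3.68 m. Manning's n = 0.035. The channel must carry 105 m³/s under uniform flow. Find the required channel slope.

With bottom width b = 2.99 m and side slope z = 2.4: A = (b + zy)y = (2.99 + 2.4×3.68)×3.68 = 43.5 m²; P = b + 2y√(1+z²) = 2.99 + 2×3.68×2.6 = 22.13 m.
Hydraulic radius R = A/P = 43.5/22.13 = 1.966 m.
From Manning's equation, S = [nQ / (1 A R^(2/3))]² = [0.035 × 105 / (1 × 43.5 × 1.966^(2/3))]² = 0.0029.

S = 0.0029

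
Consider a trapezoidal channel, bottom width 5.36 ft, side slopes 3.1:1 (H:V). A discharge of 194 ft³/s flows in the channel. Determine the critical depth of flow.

y_c = 2.28 ft

At critical depth, Q² T / (g A³) = 1, i.e. A³/T = Q²/g = 194²/32.2 = 1169.
At y = 2.69 ft: A³/T = 2271 — too large.
At y = 1.75 ft: A³/T = 414.8 — too small.
At y = 2.28 ft: A³/T = 1167 — ≈ 1169.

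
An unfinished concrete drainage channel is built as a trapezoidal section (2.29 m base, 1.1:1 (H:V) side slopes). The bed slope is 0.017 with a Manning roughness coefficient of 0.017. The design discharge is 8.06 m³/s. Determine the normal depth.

y_n = 0.612 m

Manning's equation rearranged: A R^(2/3) = nQ / (1·√S) = 0.017 × 8.06 / (√0.017) = 1.051.
Trying y = 0.721 m: A R^(2/3) = 1.403 — over.
Trying y = 0.612 m: A R^(2/3) = 1.051 — matches.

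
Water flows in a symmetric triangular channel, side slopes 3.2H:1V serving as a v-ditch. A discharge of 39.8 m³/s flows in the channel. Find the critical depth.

y_c = 1.99 m

At critical depth, Q² T / (g A³) = 1, i.e. A³/T = Q²/g = 39.8²/9.81 = 161.5.
Trying y = 1.6 m: A³/T = 53.69 — low.
Trying y = 1.99 m: A³/T = 159.8 — close enough.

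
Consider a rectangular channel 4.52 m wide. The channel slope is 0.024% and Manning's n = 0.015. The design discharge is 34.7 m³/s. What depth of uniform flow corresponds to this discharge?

y_n = 5.44 m

Manning's equation rearranged: A R^(2/3) = nQ / (1·√S) = 0.015 × 34.7 / (√0.00024) = 33.6.
Try y = 4.03 m: A R^(2/3) = 23.31 — low.
Try y = 6.35 m: A R^(2/3) = 40.35 — high.
Try y = 5.44 m: A R^(2/3) = 33.59 — matches.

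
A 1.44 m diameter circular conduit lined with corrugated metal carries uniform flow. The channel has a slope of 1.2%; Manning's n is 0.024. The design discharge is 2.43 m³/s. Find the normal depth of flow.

Manning's equation rearranged: A R^(2/3) = nQ / (1·√S) = 0.024 × 2.43 / (√0.012) = 0.5324.
Try y = 0.722 m: A R^(2/3) = 0.414 — too small.
Try y = 0.916 m: A R^(2/3) = 0.6043 — too large.
Try y = 0.842 m: A R^(2/3) = 0.5321 — ≈ 0.5324.

y_n = 0.842 m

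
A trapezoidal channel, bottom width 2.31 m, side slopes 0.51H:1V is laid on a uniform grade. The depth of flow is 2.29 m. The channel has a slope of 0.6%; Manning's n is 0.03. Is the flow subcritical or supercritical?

With bottom width b = 2.31 m and side slope z = 0.51: A = (b + zy)y = (2.31 + 0.51×2.29)×2.29 = 7.964 m²; P = b + 2y√(1+z²) = 2.31 + 2×2.29×1.123 = 7.451 m.
Hydraulic radius R = A/P = 7.964/7.451 = 1.069 m.
V = (1/n) R^(2/3) √S = (1/0.03) × 1.069^(2/3) × √0.006 = 2.699 m/s. Hydraulic depth D_h = A/T = 7.964/4.646 = 1.714 m.
Froude number Fr = V/√(g·D_h) = 2.699/√(9.81×1.714) = 0.658, which is less than 1, so the flow is subcritical.

subcritical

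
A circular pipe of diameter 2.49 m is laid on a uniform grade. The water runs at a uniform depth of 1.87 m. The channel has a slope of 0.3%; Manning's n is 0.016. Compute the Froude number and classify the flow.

subcritical

For a circular section of diameter D = 2.49 m at depth y = 1.87 m, the central angle is θ = 2 arccos(1 − 2y/D) = 4.193 rad. Then A = (D²/8)(θ − sin θ) = 3.923 m² and P = Dθ/2 = 5.221 m.
Hydraulic radius R = A/P = 3.923/5.221 = 0.7514 m.
V = (1/n) R^(2/3) √S = (1/0.016) × 0.7514^(2/3) × √0.003 = 2.829 m/s. Hydraulic depth D_h = A/T = 3.923/2.154 = 1.822 m.
Froude number Fr = V/√(g·D_h) = 2.829/√(9.81×1.822) = 0.669, which is less than 1, so the flow is subcritical.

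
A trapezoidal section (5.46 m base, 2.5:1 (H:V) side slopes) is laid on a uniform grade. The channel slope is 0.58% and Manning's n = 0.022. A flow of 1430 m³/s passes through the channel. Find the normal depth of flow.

Manning's equation rearranged: A R^(2/3) = nQ / (1·√S) = 0.022 × 1430 / (√0.0058) = 413.1.
Try y = 6.43 m: A R^(2/3) = 316.4 — too small.
Try y = 9.07 m: A R^(2/3) = 715.9 — too large.
Try y = 7.2 m: A R^(2/3) = 412.7 — close enough.

y_n = 7.2 m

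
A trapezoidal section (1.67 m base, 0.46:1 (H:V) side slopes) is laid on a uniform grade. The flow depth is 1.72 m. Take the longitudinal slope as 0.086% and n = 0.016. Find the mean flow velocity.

V = 1.55 m/s

With bottom width b = 1.67 m and side slope z = 0.46: A = (b + zy)y = (1.67 + 0.46×1.72)×1.72 = 4.233 m²; P = b + 2y√(1+z²) = 1.67 + 2×1.72×1.101 = 5.457 m.
Hydraulic radius R = A/P = 4.233/5.457 = 0.7758 m.
From Manning's equation, V = (1/n) R^(2/3) S^(1/2) = (1/0.016) × 0.7758^(2/3) × 0.00086^(1/2) = 1.55 m/s.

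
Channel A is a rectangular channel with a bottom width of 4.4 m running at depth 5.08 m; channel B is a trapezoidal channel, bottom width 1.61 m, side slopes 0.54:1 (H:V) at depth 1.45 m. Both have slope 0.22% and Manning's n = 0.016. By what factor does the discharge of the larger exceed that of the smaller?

10.8

Channel A: Flow area A = b·y = 4.4 × 5.08 = 22.35 m². Wetted perimeter P = b + 2y = 4.4 + 2×5.08 = 14.56 m. Hydraulic radius R = A/P = 22.35/14.56 = 1.535 m. Q_A = (1/0.016)·22.35·1.535^(2/3)·√0.0022 = 87.2 m³/s.
Channel B: With bottom width b = 1.61 m and side slope z = 0.54: A = (b + zy)y = (1.61 + 0.54×1.45)×1.45 = 3.47 m²; P = b + 2y√(1+z²) = 1.61 + 2×1.45×1.136 = 4.906 m. Hydraulic radius R = A/P = 3.47/4.906 = 0.7073 m. Q_B = (1/0.016)·3.47·0.7073^(2/3)·√0.0022 = 8.075 m³/s.
The larger discharge is 87.2 m³/s and the smaller is 8.075 m³/s; the ratio is 10.8.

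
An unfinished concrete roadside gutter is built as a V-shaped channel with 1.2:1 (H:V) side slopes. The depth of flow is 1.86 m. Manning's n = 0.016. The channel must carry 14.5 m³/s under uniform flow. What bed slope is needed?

S = 0.00489

For a triangular section with side slope z = 1.2: A = zy² = 1.2×1.86² = 4.152 m²; P = 2y√(1+z²) = 2×1.86×1.562 = 5.811 m.
Hydraulic radius R = A/P = 4.152/5.811 = 0.7144 m.
From Manning's equation, S = [nQ / (1 A R^(2/3))]² = [0.016 × 14.5 / (1 × 4.152 × 0.7144^(2/3))]² = 0.00489.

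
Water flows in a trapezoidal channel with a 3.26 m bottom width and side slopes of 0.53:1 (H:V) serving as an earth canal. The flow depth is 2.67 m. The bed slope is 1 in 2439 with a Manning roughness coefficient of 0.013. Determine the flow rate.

With bottom width b = 3.26 m and side slope z = 0.53: A = (b + zy)y = (3.26 + 0.53×2.67)×2.67 = 12.48 m²; P = b + 2y√(1+z²) = 3.26 + 2×2.67×1.132 = 9.304 m.
Hydraulic radius R = A/P = 12.48/9.304 = 1.342 m.
Manning's equation: Q = (1/n) A R^(2/3) S^(1/2) = (1/0.013) × 12.48 × 1.342^(2/3) × 0.00041^(1/2) = 23.7 m³/s.

Q = 23.7 m³/s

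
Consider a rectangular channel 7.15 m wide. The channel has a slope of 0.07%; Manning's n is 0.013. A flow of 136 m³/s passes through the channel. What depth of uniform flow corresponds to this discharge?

y_n = 5.56 m

Manning's equation rearranged: A R^(2/3) = nQ / (1·√S) = 0.013 × 136 / (√0.0007) = 66.82.
Try y = 4.93 m: A R^(2/3) = 57.3 — too small.
Try y = 6.38 m: A R^(2/3) = 79.28 — too large.
Try y = 5.56 m: A R^(2/3) = 66.75 — ≈ 66.82.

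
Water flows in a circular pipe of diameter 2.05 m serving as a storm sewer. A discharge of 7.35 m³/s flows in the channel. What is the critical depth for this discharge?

At critical depth, Q² T / (g A³) = 1, i.e. A³/T = Q²/g = 7.35²/9.81 = 5.507.
Trying y = 1.14 m: A³/T = 3.291 — short.
Trying y = 1.42 m: A³/T = 7.675 — over.
Trying y = 1.3 m: A³/T = 5.445 — close enough.

y_c = 1.3 m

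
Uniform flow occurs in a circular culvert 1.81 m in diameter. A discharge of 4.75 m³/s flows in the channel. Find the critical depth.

y_c = 1.08 m

At critical depth, Q² T / (g A³) = 1, i.e. A³/T = Q²/g = 4.75²/9.81 = 2.3.
Try y = 0.747 m: A³/T = 0.5645 — low.
Try y = 1.37 m: A³/T = 5.875 — high.
Try y = 1.08 m: A³/T = 2.312 — ≈ 2.3.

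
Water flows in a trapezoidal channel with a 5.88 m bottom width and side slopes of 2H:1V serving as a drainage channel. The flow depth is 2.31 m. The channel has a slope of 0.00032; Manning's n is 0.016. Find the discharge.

Q = 35.5 m³/s

With bottom width b = 5.88 m and side slope z = 2: A = (b + zy)y = (5.88 + 2×2.31)×2.31 = 24.25 m²; P = b + 2y√(1+z²) = 5.88 + 2×2.31×2.236 = 16.21 m.
Hydraulic radius R = A/P = 24.25/16.21 = 1.496 m.
Manning's equation: Q = (1/n) A R^(2/3) S^(1/2) = (1/0.016) × 24.25 × 1.496^(2/3) × 0.00032^(1/2) = 35.5 m³/s.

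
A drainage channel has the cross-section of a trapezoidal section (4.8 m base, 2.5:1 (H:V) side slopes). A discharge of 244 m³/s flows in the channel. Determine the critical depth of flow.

y_c = 3.71 m

At critical depth, Q² T / (g A³) = 1, i.e. A³/T = Q²/g = 244²/9.81 = 6069.
At y = 2.91 m: A³/T = 2242 — too small.
At y = 4.17 m: A³/T = 9977 — too large.
At y = 3.71 m: A³/T = 6098 — matches.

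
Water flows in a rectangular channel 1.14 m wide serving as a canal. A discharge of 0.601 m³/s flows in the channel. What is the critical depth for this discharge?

y_c = 0.305 m

For a rectangular channel, critical depth y_c = (q²/g)^(1/3) where q = Q/b = 0.601/1.14 = 0.5272 m²/s.
So y_c = (0.5272²/9.81)^(1/3) = 0.305 m.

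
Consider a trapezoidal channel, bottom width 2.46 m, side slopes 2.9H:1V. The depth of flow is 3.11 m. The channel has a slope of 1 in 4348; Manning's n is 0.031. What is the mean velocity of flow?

V = 0.685 m/s

With bottom width b = 2.46 m and side slope z = 2.9: A = (b + zy)y = (2.46 + 2.9×3.11)×3.11 = 35.7 m²; P = b + 2y√(1+z²) = 2.46 + 2×3.11×3.068 = 21.54 m.
Hydraulic radius R = A/P = 35.7/21.54 = 1.657 m.
From Manning's equation, V = (1/n) R^(2/3) S^(1/2) = (1/0.031) × 1.657^(2/3) × 0.00023^(1/2) = 0.685 m/s.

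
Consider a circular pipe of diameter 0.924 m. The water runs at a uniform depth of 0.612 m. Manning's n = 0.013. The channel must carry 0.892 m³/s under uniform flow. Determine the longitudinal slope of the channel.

For a circular section of diameter D = 0.924 m at depth y = 0.612 m, the central angle is θ = 2 arccos(1 − 2y/D) = 3.803 rad. Then A = (D²/8)(θ − sin θ) = 0.4714 m² and P = Dθ/2 = 1.757 m.
Hydraulic radius R = A/P = 0.4714/1.757 = 0.2683 m.
From Manning's equation, S = [nQ / (1 A R^(2/3))]² = [0.013 × 0.892 / (1 × 0.4714 × 0.2683^(2/3))]² = 0.0035.

S = 0.0035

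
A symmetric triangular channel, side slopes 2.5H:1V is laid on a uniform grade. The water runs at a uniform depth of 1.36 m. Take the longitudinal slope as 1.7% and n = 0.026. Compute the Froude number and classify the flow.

supercritical

For a triangular section with side slope z = 2.5: A = zy² = 2.5×1.36² = 4.624 m²; P = 2y√(1+z²) = 2×1.36×2.693 = 7.324 m.
Hydraulic radius R = A/P = 4.624/7.324 = 0.6314 m.
V = (1/n) R^(2/3) √S = (1/0.026) × 0.6314^(2/3) × √0.017 = 3.691 m/s. Hydraulic depth D_h = A/T = 4.624/6.8 = 0.68 m.
Froude number Fr = V/√(g·D_h) = 3.691/√(9.81×0.68) = 1.43, which is greater than 1, so the flow is supercritical.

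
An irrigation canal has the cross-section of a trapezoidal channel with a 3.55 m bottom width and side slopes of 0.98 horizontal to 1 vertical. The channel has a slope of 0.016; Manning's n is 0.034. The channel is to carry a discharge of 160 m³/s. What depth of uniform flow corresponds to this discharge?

y_n = 3.8 m

Manning's equation rearranged: A R^(2/3) = nQ / (1·√S) = 0.034 × 160 / (√0.016) = 43.01.
Try y = 4.61 m: A R^(2/3) = 64.05 — too large.
Try y = 3.23 m: A R^(2/3) = 31.16 — too small.
Try y = 3.8 m: A R^(2/3) = 43.11 — matches.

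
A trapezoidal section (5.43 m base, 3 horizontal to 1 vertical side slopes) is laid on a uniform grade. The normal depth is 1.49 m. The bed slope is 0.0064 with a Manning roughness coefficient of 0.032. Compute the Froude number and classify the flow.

With bottom width b = 5.43 m and side slope z = 3: A = (b + zy)y = (5.43 + 3×1.49)×1.49 = 14.75 m²; P = b + 2y√(1+z²) = 5.43 + 2×1.49×3.162 = 14.85 m.
Hydraulic radius R = A/P = 14.75/14.85 = 0.9931 m.
V = (1/n) R^(2/3) √S = (1/0.032) × 0.9931^(2/3) × √0.0064 = 2.488 m/s. Hydraulic depth D_h = A/T = 14.75/14.37 = 1.027 m.
Froude number Fr = V/√(g·D_h) = 2.488/√(9.81×1.027) = 0.784, which is less than 1, so the flow is subcritical.

subcritical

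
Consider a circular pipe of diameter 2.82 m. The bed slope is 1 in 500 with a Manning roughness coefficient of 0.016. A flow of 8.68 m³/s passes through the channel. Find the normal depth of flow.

y_n = 1.62 m

Manning's equation rearranged: A R^(2/3) = nQ / (1·√S) = 0.016 × 8.68 / (√0.002) = 3.105.
Try y = 1.14 m: A R^(2/3) = 1.7 — short.
Try y = 1.83 m: A R^(2/3) = 3.734 — over.
Try y = 1.62 m: A R^(2/3) = 3.107 — matches.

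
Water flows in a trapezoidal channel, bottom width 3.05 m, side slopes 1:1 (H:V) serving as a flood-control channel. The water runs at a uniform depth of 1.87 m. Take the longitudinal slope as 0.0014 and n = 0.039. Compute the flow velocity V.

V = 1.02 m/s

With bottom width b = 3.05 m and side slope z = 1: A = (b + zy)y = (3.05 + 1×1.87)×1.87 = 9.2 m²; P = b + 2y√(1+z²) = 3.05 + 2×1.87×1.414 = 8.339 m.
Hydraulic radius R = A/P = 9.2/8.339 = 1.103 m.
From Manning's equation, V = (1/n) R^(2/3) S^(1/2) = (1/0.039) × 1.103^(2/3) × 0.0014^(1/2) = 1.02 m/s.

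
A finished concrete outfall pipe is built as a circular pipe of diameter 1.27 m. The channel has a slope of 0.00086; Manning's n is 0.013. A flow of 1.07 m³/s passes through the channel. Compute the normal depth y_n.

Manning's equation rearranged: A R^(2/3) = nQ / (1·√S) = 0.013 × 1.07 / (√0.00086) = 0.4743.
At y = 0.935 m: A R^(2/3) = 0.5259 — over.
At y = 0.863 m: A R^(2/3) = 0.4744 — ≈ 0.4743.

y_n = 0.863 m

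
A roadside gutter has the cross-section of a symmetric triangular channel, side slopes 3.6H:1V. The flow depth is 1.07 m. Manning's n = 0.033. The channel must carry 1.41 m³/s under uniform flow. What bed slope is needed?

S = 0.000308

For a triangular section with side slope z = 3.6: A = zy² = 3.6×1.07² = 4.122 m²; P = 2y√(1+z²) = 2×1.07×3.736 = 7.996 m.
Hydraulic radius R = A/P = 4.122/7.996 = 0.5155 m.
From Manning's equation, S = [nQ / (1 A R^(2/3))]² = [0.033 × 1.41 / (1 × 4.122 × 0.5155^(2/3))]² = 0.000308.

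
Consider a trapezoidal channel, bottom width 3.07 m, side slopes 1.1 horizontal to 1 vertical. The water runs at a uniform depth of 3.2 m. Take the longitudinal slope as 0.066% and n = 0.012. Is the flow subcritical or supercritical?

subcritical

With bottom width b = 3.07 m and side slope z = 1.1: A = (b + zy)y = (3.07 + 1.1×3.2)×3.2 = 21.09 m²; P = b + 2y√(1+z²) = 3.07 + 2×3.2×1.487 = 12.58 m.
Hydraulic radius R = A/P = 21.09/12.58 = 1.676 m.
V = (1/n) R^(2/3) √S = (1/0.012) × 1.676^(2/3) × √0.00066 = 3.02 m/s. Hydraulic depth D_h = A/T = 21.09/10.11 = 2.086 m.
Froude number Fr = V/√(g·D_h) = 3.02/√(9.81×2.086) = 0.668, which is less than 1, so the flow is subcritical.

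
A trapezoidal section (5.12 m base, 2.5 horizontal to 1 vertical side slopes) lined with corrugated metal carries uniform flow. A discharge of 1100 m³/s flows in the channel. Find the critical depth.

y_c = 7.35 m

At critical depth, Q² T / (g A³) = 1, i.e. A³/T = Q²/g = 1100²/9.81 = 123300.
Trying y = 8.47 m: A³/T = 232700 — over.
Trying y = 6.11 m: A³/T = 54250 — short.
Trying y = 7.35 m: A³/T = 123000 — matches.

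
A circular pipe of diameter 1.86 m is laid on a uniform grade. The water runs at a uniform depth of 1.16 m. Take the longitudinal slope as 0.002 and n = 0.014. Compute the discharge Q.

Q = 3.71 m³/s

For a circular section of diameter D = 1.86 m at depth y = 1.16 m, the central angle is θ = 2 arccos(1 − 2y/D) = 3.641 rad. Then A = (D²/8)(θ − sin θ) = 1.782 m² and P = Dθ/2 = 3.387 m.
Hydraulic radius R = A/P = 1.782/3.387 = 0.5262 m.
Manning's equation: Q = (1/n) A R^(2/3) S^(1/2) = (1/0.014) × 1.782 × 0.5262^(2/3) × 0.002^(1/2) = 3.71 m³/s.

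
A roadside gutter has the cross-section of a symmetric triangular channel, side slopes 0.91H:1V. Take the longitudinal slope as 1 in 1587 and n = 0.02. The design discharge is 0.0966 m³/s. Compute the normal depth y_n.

Manning's equation rearranged: A R^(2/3) = nQ / (1·√S) = 0.02 × 0.0966 / (√0.0006301) = 0.07697.
Trying y = 0.454 m: A R^(2/3) = 0.0536 — too small.
Trying y = 0.52 m: A R^(2/3) = 0.07698 — close enough.

y_n = 0.52 m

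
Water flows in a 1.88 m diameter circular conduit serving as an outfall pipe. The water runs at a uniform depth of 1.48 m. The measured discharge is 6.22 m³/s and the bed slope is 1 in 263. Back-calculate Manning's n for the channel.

For a circular section of diameter D = 1.88 m at depth y = 1.48 m, the central angle is θ = 2 arccos(1 − 2y/D) = 4.366 rad. Then A = (D²/8)(θ − sin θ) = 2.344 m² and P = Dθ/2 = 4.104 m.
Hydraulic radius R = A/P = 2.344/4.104 = 0.5712 m.
Rearranging Manning's equation: n = (1/Q) A R^(2/3) S^(1/2) = (1/6.22) × 2.344 × 0.5712^(2/3) × √0.003802 = 0.016.

n = 0.016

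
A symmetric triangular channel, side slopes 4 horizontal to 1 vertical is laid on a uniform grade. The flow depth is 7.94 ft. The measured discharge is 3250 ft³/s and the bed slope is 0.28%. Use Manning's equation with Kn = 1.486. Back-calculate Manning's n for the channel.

For a triangular section with side slope z = 4: A = zy² = 4×7.94² = 252.2 ft²; P = 2y√(1+z²) = 2×7.94×4.123 = 65.47 ft.
Hydraulic radius R = A/P = 252.2/65.47 = 3.851 ft.
Rearranging Manning's equation: n = (1.486/Q) A R^(2/3) S^(1/2) = (1.486/3250) × 252.2 × 3.851^(2/3) × √0.0028 = 0.015.

n = 0.015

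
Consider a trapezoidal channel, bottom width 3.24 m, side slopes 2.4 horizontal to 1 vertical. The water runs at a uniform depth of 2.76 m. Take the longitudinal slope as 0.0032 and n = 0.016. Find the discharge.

Q = 129 m³/s

With bottom width b = 3.24 m and side slope z = 2.4: A = (b + zy)y = (3.24 + 2.4×2.76)×2.76 = 27.22 m²; P = b + 2y√(1+z²) = 3.24 + 2×2.76×2.6 = 17.59 m.
Hydraulic radius R = A/P = 27.22/17.59 = 1.548 m.
Manning's equation: Q = (1/n) A R^(2/3) S^(1/2) = (1/0.016) × 27.22 × 1.548^(2/3) × 0.0032^(1/2) = 129 m³/s.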